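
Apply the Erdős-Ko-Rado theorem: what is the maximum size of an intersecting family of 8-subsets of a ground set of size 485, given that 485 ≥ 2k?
max |F| = C(484, 7) = 1181840090201056

The Erdős-Ko-Rado theorem states: for n ≥ 2k, an intersecting family of k-subsets of an n-element set has size at most C(n − 1, k − 1), with equality for 'star' families {A ⊆ [n] : |A| = k, i ∈ A} (fix an element i). For n = 485, k = 8: C(484, 7) = 1181840090201056.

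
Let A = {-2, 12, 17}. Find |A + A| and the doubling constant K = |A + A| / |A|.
K = |A + A| / |A| = 6/3 = 2

Enumerate A + A = {a + b : a, b ∈ A}. With |A| = 3, there are |A|^2 = 9 ordered sum pairs; collecting distinct values, A + A = {-4, 10, 15, 24, 29, 34}, so |A + A| = 6. Thus K = 6/3 = 2. For comparison, the minimum possible |A + A| over all 3-element sets is 2·3 − 1 = 5 (so min K = 5/3), attained only by arithmetic progressions.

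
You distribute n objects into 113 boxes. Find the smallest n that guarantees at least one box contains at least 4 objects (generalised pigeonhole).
n = (4 − 1)·113 + 1 = 340

By the generalised pigeonhole principle, to guarantee some box contains ≥ r objects we need more than (r − 1) · k objects total. Threshold: n = (r − 1) · k + 1. With r = 4 and k = 113: n = 3 · 113 + 1 = 339 + 1 = 340. For n = 339 = 3 · 113, we can put exactly 3 objects in every box, avoiding 4 in any single one — so 340 is tight.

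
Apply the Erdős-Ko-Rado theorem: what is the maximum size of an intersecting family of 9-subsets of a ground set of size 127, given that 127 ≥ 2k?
max |F| = C(126, 8) = 1255914977625

Erdős-Ko-Rado (1961): when n ≥ 2k, max |F| = C(n−1, k−1). The bound is attained by the star {A : i ∈ A} for any fixed i ∈ [n]. Here C(127−1, 9−1) = C(126, 8) = 1255914977625.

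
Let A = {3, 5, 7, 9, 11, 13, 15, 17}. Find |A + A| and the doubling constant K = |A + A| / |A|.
K = |A + A| / |A| = 15/8

Enumerate A + A = {a + b : a, b ∈ A}. With |A| = 8, there are |A|^2 = 64 ordered sum pairs; collecting distinct values, A + A = {6, 8, 10, 12, 14, 16, 18, 20, 22, 24, 26, 28, 30, 32, 34}, so |A + A| = 15. Thus K = 15/8. Here |A + A| = 2|A| − 1 = 15, the minimum possible — so K = 15/8 is minimal, which holds iff A is an arithmetic progression.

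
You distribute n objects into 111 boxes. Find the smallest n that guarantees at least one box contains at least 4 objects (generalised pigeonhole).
n = (4 − 1)·111 + 1 = 334

By the generalised pigeonhole principle, to guarantee some box contains ≥ r objects we need more than (r − 1) · k objects total. Threshold: n = (r − 1) · k + 1. With r = 4 and k = 111: n = 3 · 111 + 1 = 333 + 1 = 334. For n = 333 = 3 · 111, we can put exactly 3 objects in every box, avoiding 4 in any single one — so 334 is tight.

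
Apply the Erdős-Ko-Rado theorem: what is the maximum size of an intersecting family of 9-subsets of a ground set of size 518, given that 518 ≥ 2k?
max |F| = C(517, 8) = 119886000400330560

The Erdős-Ko-Rado theorem states: for n ≥ 2k, an intersecting family of k-subsets of an n-element set has size at most C(n − 1, k − 1), with equality for 'star' families {A ⊆ [n] : |A| = k, i ∈ A} (fix an element i). For n = 518, k = 9: C(517, 8) = 119886000400330560.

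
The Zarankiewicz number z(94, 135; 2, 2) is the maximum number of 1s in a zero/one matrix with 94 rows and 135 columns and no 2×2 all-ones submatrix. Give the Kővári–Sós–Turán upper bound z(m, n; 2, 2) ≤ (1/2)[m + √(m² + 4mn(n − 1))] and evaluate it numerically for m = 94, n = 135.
z(94, 135; 2, 2) ≤ (1/2)[94 + √(94² + 4·94·135·134)] = (1/2)[94 + √6810676] = 1351.8636

Kővári–Sós–Turán: let r_1, ..., r_94 be the row sums and z = Σ r_i the total number of 1s. Each pair of columns can share at most one row with both entries 1 (else a 2×2 all-ones block appears), so Σ_i C(r_i, 2) ≤ C(135, 2) = 9045. By convexity Σ_i C(r_i, 2) ≥ 94·C(z/94, 2) = z(z − 94)/(2·94), giving z² − 94z − 94·135·134 ≤ 0 and hence z ≤ (1/2)[94 + √(8836 + 4·1700460)] = (1/2)[94 + √6810676] ≈ (1/2)(94 + 2609.7272) = 1351.8636.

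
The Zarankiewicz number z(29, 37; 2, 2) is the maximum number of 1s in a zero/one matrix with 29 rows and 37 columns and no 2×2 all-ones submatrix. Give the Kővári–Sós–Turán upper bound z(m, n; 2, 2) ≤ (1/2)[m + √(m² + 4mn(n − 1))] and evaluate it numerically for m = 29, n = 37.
z(29, 37; 2, 2) ≤ (1/2)[29 + √(29² + 4·29·37·36)] = (1/2)[29 + √155353] = 211.5742

Kővári–Sós–Turán: let r_1, ..., r_29 be the row sums and z = Σ r_i the total number of 1s. Each pair of columns can share at most one row with both entries 1 (else a 2×2 all-ones block appears), so Σ_i C(r_i, 2) ≤ C(37, 2) = 666. By convexity Σ_i C(r_i, 2) ≥ 29·C(z/29, 2) = z(z − 29)/(2·29), giving z² − 29z − 29·37·36 ≤ 0 and hence z ≤ (1/2)[29 + √(841 + 4·38628)] = (1/2)[29 + √155353] ≈ (1/2)(29 + 394.1484) = 211.5742.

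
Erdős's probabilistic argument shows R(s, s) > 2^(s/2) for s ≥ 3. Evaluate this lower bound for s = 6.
2^(6/2) = 8; so R(6, 6) > 8

Colour each edge of K_n uniformly at random with red/blue. The expected number of monochromatic K_6 is C(n, 6) · 2 · 2^(−C(6,2)). If C(n, 6) · 2^(1 − C(6,2)) < 1, then with positive probability no monochromatic K_6 exists, so R(6, 6) > n. The standard estimate C(n, 6) ≤ n^6/6! shows this inequality holds whenever n ≤ 2^(6/2) (since 6! · 2^(C(6,2) − 1) > 2^(6^2/2) ≥ n^6). Hence R(6, 6) > 2^(6/2) = 8.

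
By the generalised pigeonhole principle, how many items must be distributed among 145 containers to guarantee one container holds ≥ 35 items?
n = (35 − 1)·145 + 1 = 4931

By the generalised pigeonhole principle, to guarantee some box contains ≥ r objects we need more than (r − 1) · k objects total. Threshold: n = (r − 1) · k + 1. With r = 35 and k = 145: n = 34 · 145 + 1 = 4930 + 1 = 4931. For n = 4930 = 34 · 145, we can put exactly 34 objects in every box, avoiding 35 in any single one — so 4931 is tight.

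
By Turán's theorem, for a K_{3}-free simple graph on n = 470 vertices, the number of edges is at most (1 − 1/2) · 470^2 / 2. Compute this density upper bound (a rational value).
Turán density bound = (1/2) · 470^2/2 = 55225

Turán's theorem: ex(n, K_{r+1}) is achieved by the complete r-partite Turán graph T(n, r) with parts as balanced as possible, and is at most (1 − 1/r) · n^2/2. For r = 2, n = 470: the density bound is (1/2) · 220900/2 = 55225. Since 2 ∣ 470, the Turán graph T(470, 2) has parts of equal size 235, and its edge count e(T(470, 2)) = 55225 attains the density bound exactly.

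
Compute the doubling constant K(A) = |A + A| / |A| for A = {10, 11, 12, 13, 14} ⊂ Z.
K = |A + A| / |A| = 9/5

Enumerate A + A = {a + b : a, b ∈ A}. With |A| = 5, there are |A|^2 = 25 ordered sum pairs; collecting distinct values, A + A = {20, 21, 22, 23, 24, 25, 26, 27, 28}, so |A + A| = 9. Thus K = 9/5. Here |A + A| = 2|A| − 1 = 9, the minimum possible — so K = 9/5 is minimal, which holds iff A is an arithmetic progression.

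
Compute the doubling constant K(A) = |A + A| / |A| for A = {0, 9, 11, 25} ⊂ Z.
K = |A + A| / |A| = 10/4 = 5/2

Enumerate A + A = {a + b : a, b ∈ A}. With |A| = 4, there are |A|^2 = 16 ordered sum pairs; collecting distinct values, A + A = {0, 9, 11, 18, 20, 22, 25, 34, 36, 50}, so |A + A| = 10. Thus K = 10/4 = 5/2. For comparison, the minimum possible |A + A| over all 4-element sets is 2·4 − 1 = 7 (so min K = 7/4), attained only by arithmetic progressions.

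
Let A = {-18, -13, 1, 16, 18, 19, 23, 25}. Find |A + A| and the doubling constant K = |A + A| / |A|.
K = |A + A| / |A| = 34/8 = 17/4

Enumerate A + A = {a + b : a, b ∈ A}. With |A| = 8, there are |A|^2 = 64 ordered sum pairs; collecting distinct values, A + A = {-36, -31, -26, -17, -12, -2, 0, 1, 2, 3, 5, 6, 7, 10, 12, 17, 19, 20, 24, 26, 32, 34, 35, 36, 37, 38, 39, 41, 42, 43, 44, 46, 48, 50}, so |A + A| = 34. Thus K = 34/8 = 17/4. For comparison, the minimum possible |A + A| over all 8-element sets is 2·8 − 1 = 15 (so min K = 15/8), attained only by arithmetic progressions.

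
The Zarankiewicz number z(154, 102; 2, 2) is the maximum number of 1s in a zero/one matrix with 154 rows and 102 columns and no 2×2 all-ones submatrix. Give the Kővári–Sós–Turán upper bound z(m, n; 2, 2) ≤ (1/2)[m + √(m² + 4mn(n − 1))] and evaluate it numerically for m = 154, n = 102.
z(154, 102; 2, 2) ≤ (1/2)[154 + √(154² + 4·154·102·101)] = (1/2)[154 + √6369748] = 1338.918

Kővári–Sós–Turán: let r_1, ..., r_154 be the row sums and z = Σ r_i the total number of 1s. Each pair of columns can share at most one row with both entries 1 (else a 2×2 all-ones block appears), so Σ_i C(r_i, 2) ≤ C(102, 2) = 5151. By convexity Σ_i C(r_i, 2) ≥ 154·C(z/154, 2) = z(z − 154)/(2·154), giving z² − 154z − 154·102·101 ≤ 0 and hence z ≤ (1/2)[154 + √(23716 + 4·1586508)] = (1/2)[154 + √6369748] ≈ (1/2)(154 + 2523.836) = 1338.918.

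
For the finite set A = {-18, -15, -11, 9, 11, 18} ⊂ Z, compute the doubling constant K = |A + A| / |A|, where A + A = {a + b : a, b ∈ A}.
K = |A + A| / |A| = 20/6 = 10/3

Enumerate A + A = {a + b : a, b ∈ A}. With |A| = 6, there are |A|^2 = 36 ordered sum pairs; collecting distinct values, A + A = {-36, -33, -30, -29, -26, -22, -9, -7, -6, -4, -2, 0, 3, 7, 18, 20, 22, 27, 29, 36}, so |A + A| = 20. Thus K = 20/6 = 10/3. For comparison, the minimum possible |A + A| over all 6-element sets is 2·6 − 1 = 11 (so min K = 11/6), attained only by arithmetic progressions.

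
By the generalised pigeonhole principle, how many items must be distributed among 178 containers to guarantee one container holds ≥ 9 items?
n = (9 − 1)·178 + 1 = 1425

By the generalised pigeonhole principle, to guarantee some box contains ≥ r objects we need more than (r − 1) · k objects total. Threshold: n = (r − 1) · k + 1. With r = 9 and k = 178: n = 8 · 178 + 1 = 1424 + 1 = 1425. For n = 1424 = 8 · 178, we can put exactly 8 objects in every box, avoiding 9 in any single one — so 1425 is tight.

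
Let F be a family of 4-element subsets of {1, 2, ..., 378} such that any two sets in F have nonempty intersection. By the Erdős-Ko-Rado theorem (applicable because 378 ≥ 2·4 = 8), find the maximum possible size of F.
max |F| = C(377, 3) = 8859500

The Erdős-Ko-Rado theorem states: for n ≥ 2k, an intersecting family of k-subsets of an n-element set has size at most C(n − 1, k − 1), with equality for 'star' families {A ⊆ [n] : |A| = k, i ∈ A} (fix an element i). For n = 378, k = 4: C(377, 3) = 8859500.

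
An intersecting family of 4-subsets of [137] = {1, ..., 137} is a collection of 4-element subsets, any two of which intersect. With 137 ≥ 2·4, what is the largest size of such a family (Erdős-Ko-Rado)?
max |F| = C(136, 3) = 410040

Erdős-Ko-Rado (1961): when n ≥ 2k, max |F| = C(n−1, k−1). The bound is attained by the star {A : i ∈ A} for any fixed i ∈ [n]. Here C(137−1, 4−1) = C(136, 3) = 410040.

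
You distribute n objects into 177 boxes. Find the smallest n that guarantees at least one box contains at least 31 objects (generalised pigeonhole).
n = (31 − 1)·177 + 1 = 5311

By the generalised pigeonhole principle, to guarantee some box contains ≥ r objects we need more than (r − 1) · k objects total. Threshold: n = (r − 1) · k + 1. With r = 31 and k = 177: n = 30 · 177 + 1 = 5310 + 1 = 5311. For n = 5310 = 30 · 177, we can put exactly 30 objects in every box, avoiding 31 in any single one — so 5311 is tight.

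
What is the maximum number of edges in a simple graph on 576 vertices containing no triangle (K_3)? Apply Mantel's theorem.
ex(576, K_3) = ⌊576^2/4⌋ = 82944

Mantel (1907): a triangle-free graph on n vertices has at most ⌊n^2/4⌋ edges, with equality for the complete bipartite graph K_{⌊n/2⌋, ⌈n/2⌉}. For n = 576: ⌊576^2/4⌋ = ⌊331776/4⌋ = 82944. The extremal graph is K_{288, 288}, which has 288·288 = 82944 edges.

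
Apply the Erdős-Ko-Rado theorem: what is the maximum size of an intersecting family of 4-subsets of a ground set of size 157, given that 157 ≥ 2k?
max |F| = C(156, 3) = 620620

The Erdős-Ko-Rado theorem states: for n ≥ 2k, an intersecting family of k-subsets of an n-element set has size at most C(n − 1, k − 1), with equality for 'star' families {A ⊆ [n] : |A| = k, i ∈ A} (fix an element i). For n = 157, k = 4: C(156, 3) = 620620.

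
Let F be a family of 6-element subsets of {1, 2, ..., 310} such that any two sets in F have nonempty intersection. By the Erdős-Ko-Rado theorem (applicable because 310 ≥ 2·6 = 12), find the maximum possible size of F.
max |F| = C(309, 5) = 22724147061

The Erdős-Ko-Rado theorem states: for n ≥ 2k, an intersecting family of k-subsets of an n-element set has size at most C(n − 1, k − 1), with equality for 'star' families {A ⊆ [n] : |A| = k, i ∈ A} (fix an element i). For n = 310, k = 6: C(309, 5) = 22724147061.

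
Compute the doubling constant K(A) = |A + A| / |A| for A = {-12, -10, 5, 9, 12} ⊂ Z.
K = |A + A| / |A| = 15/5 = 3

Enumerate A + A = {a + b : a, b ∈ A}. With |A| = 5, there are |A|^2 = 25 ordered sum pairs; collecting distinct values, A + A = {-24, -22, -20, -7, -5, -3, -1, 0, 2, 10, 14, 17, 18, 21, 24}, so |A + A| = 15. Thus K = 15/5 = 3. For comparison, the minimum possible |A + A| over all 5-element sets is 2·5 − 1 = 9 (so min K = 9/5), attained only by arithmetic progressions.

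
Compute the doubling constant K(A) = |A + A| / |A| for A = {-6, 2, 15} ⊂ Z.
K = |A + A| / |A| = 6/3 = 2

Enumerate A + A = {a + b : a, b ∈ A}. With |A| = 3, there are |A|^2 = 9 ordered sum pairs; collecting distinct values, A + A = {-12, -4, 4, 9, 17, 30}, so |A + A| = 6. Thus K = 6/3 = 2. For comparison, the minimum possible |A + A| over all 3-element sets is 2·3 − 1 = 5 (so min K = 5/3), attained only by arithmetic progressions.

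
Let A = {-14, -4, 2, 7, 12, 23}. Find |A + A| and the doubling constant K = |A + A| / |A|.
K = |A + A| / |A| = 17/6

Enumerate A + A = {a + b : a, b ∈ A}. With |A| = 6, there are |A|^2 = 36 ordered sum pairs; collecting distinct values, A + A = {-28, -18, -12, -8, -7, -2, 3, 4, 8, 9, 14, 19, 24, 25, 30, 35, 46}, so |A + A| = 17. Thus K = 17/6. For comparison, the minimum possible |A + A| over all 6-element sets is 2·6 − 1 = 11 (so min K = 11/6), attained only by arithmetic progressions.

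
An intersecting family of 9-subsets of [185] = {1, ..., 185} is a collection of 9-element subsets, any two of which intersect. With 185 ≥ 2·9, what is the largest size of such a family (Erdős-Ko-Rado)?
max |F| = C(184, 8) = 27926541635499

Erdős-Ko-Rado (1961): when n ≥ 2k, max |F| = C(n−1, k−1). The bound is attained by the star {A : i ∈ A} for any fixed i ∈ [n]. Here C(185−1, 9−1) = C(184, 8) = 27926541635499.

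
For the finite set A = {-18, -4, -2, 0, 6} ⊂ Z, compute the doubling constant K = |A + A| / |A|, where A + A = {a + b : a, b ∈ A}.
K = |A + A| / |A| = 14/5

Enumerate A + A = {a + b : a, b ∈ A}. With |A| = 5, there are |A|^2 = 25 ordered sum pairs; collecting distinct values, A + A = {-36, -22, -20, -18, -12, -8, -6, -4, -2, 0, 2, 4, 6, 12}, so |A + A| = 14. Thus K = 14/5. For comparison, the minimum possible |A + A| over all 5-element sets is 2·5 − 1 = 9 (so min K = 9/5), attained only by arithmetic progressions.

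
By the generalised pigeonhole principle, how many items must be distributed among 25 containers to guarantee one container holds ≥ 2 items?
n = (2 − 1)·25 + 1 = 26

By the generalised pigeonhole principle, to guarantee some box contains ≥ r objects we need more than (r − 1) · k objects total. Threshold: n = (r − 1) · k + 1. With r = 2 and k = 25: n = 1 · 25 + 1 = 25 + 1 = 26. For n = 25 = 1 · 25, we can put exactly 1 objects in every box, avoiding 2 in any single one — so 26 is tight.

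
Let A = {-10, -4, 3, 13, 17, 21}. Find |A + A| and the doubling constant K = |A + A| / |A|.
K = |A + A| / |A| = 20/6 = 10/3

Enumerate A + A = {a + b : a, b ∈ A}. With |A| = 6, there are |A|^2 = 36 ordered sum pairs; collecting distinct values, A + A = {-20, -14, -8, -7, -1, 3, 6, 7, 9, 11, 13, 16, 17, 20, 24, 26, 30, 34, 38, 42}, so |A + A| = 20. Thus K = 20/6 = 10/3. For comparison, the minimum possible |A + A| over all 6-element sets is 2·6 − 1 = 11 (so min K = 11/6), attained only by arithmetic progressions.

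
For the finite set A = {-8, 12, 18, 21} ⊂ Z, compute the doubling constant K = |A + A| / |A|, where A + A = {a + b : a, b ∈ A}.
K = |A + A| / |A| = 10/4 = 5/2

Enumerate A + A = {a + b : a, b ∈ A}. With |A| = 4, there are |A|^2 = 16 ordered sum pairs; collecting distinct values, A + A = {-16, 4, 10, 13, 24, 30, 33, 36, 39, 42}, so |A + A| = 10. Thus K = 10/4 = 5/2. For comparison, the minimum possible |A + A| over all 4-element sets is 2·4 − 1 = 7 (so min K = 7/4), attained only by arithmetic progressions.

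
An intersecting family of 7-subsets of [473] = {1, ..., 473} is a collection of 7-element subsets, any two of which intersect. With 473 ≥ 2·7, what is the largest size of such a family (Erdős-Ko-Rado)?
max |F| = C(472, 6) = 14875235279268

The Erdős-Ko-Rado theorem states: for n ≥ 2k, an intersecting family of k-subsets of an n-element set has size at most C(n − 1, k − 1), with equality for 'star' families {A ⊆ [n] : |A| = k, i ∈ A} (fix an element i). For n = 473, k = 7: C(472, 6) = 14875235279268.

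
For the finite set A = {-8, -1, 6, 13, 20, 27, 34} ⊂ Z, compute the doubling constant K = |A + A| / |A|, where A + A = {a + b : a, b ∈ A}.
K = |A + A| / |A| = 13/7

Enumerate A + A = {a + b : a, b ∈ A}. With |A| = 7, there are |A|^2 = 49 ordered sum pairs; collecting distinct values, A + A = {-16, -9, -2, 5, 12, 19, 26, 33, 40, 47, 54, 61, 68}, so |A + A| = 13. Thus K = 13/7. Here |A + A| = 2|A| − 1 = 13, the minimum possible — so K = 13/7 is minimal, which holds iff A is an arithmetic progression.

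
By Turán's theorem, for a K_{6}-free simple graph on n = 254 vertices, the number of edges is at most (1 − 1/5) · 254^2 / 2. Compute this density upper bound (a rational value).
Turán density bound = (4/5) · 254^2/2 = 129032/5 ≈ 25806.4

Turán's theorem: ex(n, K_{r+1}) is achieved by the complete r-partite Turán graph T(n, r) with parts as balanced as possible, and is at most (1 − 1/r) · n^2/2. For r = 5, n = 254: the density bound is (4/5) · 64516/2 = 129032/5 ≈ 25806.4. The integer-valued extremum is e(T(254, 5)) = 25806, which is strictly less than the density bound 129032/5 since 5 ∤ 254 (the parts of T(254, 5) cannot all be equal).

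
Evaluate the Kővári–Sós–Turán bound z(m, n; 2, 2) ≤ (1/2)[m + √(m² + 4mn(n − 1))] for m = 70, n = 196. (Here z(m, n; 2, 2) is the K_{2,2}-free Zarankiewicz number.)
z(70, 196; 2, 2) ≤ (1/2)[70 + √(70² + 4·70·196·195)] = (1/2)[70 + √10706500] = 1671.0394

Kővári–Sós–Turán: let r_1, ..., r_70 be the row sums and z = Σ r_i the total number of 1s. Each pair of columns can share at most one row with both entries 1 (else a 2×2 all-ones block appears), so Σ_i C(r_i, 2) ≤ C(196, 2) = 19110. By convexity Σ_i C(r_i, 2) ≥ 70·C(z/70, 2) = z(z − 70)/(2·70), giving z² − 70z − 70·196·195 ≤ 0 and hence z ≤ (1/2)[70 + √(4900 + 4·2675400)] = (1/2)[70 + √10706500] ≈ (1/2)(70 + 3272.0788) = 1671.0394.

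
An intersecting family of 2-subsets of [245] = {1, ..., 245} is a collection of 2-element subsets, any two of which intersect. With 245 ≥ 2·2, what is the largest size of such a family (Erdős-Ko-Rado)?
max |F| = C(244, 1) = 244

The Erdős-Ko-Rado theorem states: for n ≥ 2k, an intersecting family of k-subsets of an n-element set has size at most C(n − 1, k − 1), with equality for 'star' families {A ⊆ [n] : |A| = k, i ∈ A} (fix an element i). For n = 245, k = 2: C(244, 1) = 244.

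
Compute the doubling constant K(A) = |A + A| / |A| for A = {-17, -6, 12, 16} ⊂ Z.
K = |A + A| / |A| = 10/4 = 5/2

Enumerate A + A = {a + b : a, b ∈ A}. With |A| = 4, there are |A|^2 = 16 ordered sum pairs; collecting distinct values, A + A = {-34, -23, -12, -5, -1, 6, 10, 24, 28, 32}, so |A + A| = 10. Thus K = 10/4 = 5/2. For comparison, the minimum possible |A + A| over all 4-element sets is 2·4 − 1 = 7 (so min K = 7/4), attained only by arithmetic progressions.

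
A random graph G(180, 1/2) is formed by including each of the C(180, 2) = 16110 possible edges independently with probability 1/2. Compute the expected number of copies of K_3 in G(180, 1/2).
E[# K_3] = C(180, 3) · (1/2)^C(3, 2) = 955860 / 2^3 = 238965/2 = 119482.5

For each 3-subset S of vertices (there are C(180, 3) = 955860 such S), let X_S = 1 if S induces a K_3 (all C(3, 2) = 3 edges present). Then P(X_S = 1) = (1/2)^3 = 1/8. By linearity of expectation, E[# K_3] = C(180, 3) · (1/2)^3 = 955860 / 8 = 238965/2 = 119482.5.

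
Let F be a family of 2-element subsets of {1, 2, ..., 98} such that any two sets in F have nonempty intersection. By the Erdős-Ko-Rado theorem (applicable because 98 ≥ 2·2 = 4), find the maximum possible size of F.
max |F| = C(97, 1) = 97

The Erdős-Ko-Rado theorem states: for n ≥ 2k, an intersecting family of k-subsets of an n-element set has size at most C(n − 1, k − 1), with equality for 'star' families {A ⊆ [n] : |A| = k, i ∈ A} (fix an element i). For n = 98, k = 2: C(97, 1) = 97.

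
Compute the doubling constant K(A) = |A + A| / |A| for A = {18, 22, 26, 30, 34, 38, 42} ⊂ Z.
K = |A + A| / |A| = 13/7

Enumerate A + A = {a + b : a, b ∈ A}. With |A| = 7, there are |A|^2 = 49 ordered sum pairs; collecting distinct values, A + A = {36, 40, 44, 48, 52, 56, 60, 64, 68, 72, 76, 80, 84}, so |A + A| = 13. Thus K = 13/7. Here |A + A| = 2|A| − 1 = 13, the minimum possible — so K = 13/7 is minimal, which holds iff A is an arithmetic progression.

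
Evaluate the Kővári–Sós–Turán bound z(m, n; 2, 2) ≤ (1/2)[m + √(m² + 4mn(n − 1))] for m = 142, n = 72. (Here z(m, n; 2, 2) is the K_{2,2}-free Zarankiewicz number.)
z(142, 72; 2, 2) ≤ (1/2)[142 + √(142² + 4·142·72·71)] = (1/2)[142 + √2923780] = 925.9532

Kővári–Sós–Turán: let r_1, ..., r_142 be the row sums and z = Σ r_i the total number of 1s. Each pair of columns can share at most one row with both entries 1 (else a 2×2 all-ones block appears), so Σ_i C(r_i, 2) ≤ C(72, 2) = 2556. By convexity Σ_i C(r_i, 2) ≥ 142·C(z/142, 2) = z(z − 142)/(2·142), giving z² − 142z − 142·72·71 ≤ 0 and hence z ≤ (1/2)[142 + √(20164 + 4·725904)] = (1/2)[142 + √2923780] ≈ (1/2)(142 + 1709.9064) = 925.9532.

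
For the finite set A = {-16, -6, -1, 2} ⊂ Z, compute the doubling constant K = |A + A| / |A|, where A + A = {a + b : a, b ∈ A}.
K = |A + A| / |A| = 10/4 = 5/2

Enumerate A + A = {a + b : a, b ∈ A}. With |A| = 4, there are |A|^2 = 16 ordered sum pairs; collecting distinct values, A + A = {-32, -22, -17, -14, -12, -7, -4, -2, 1, 4}, so |A + A| = 10. Thus K = 10/4 = 5/2. For comparison, the minimum possible |A + A| over all 4-element sets is 2·4 − 1 = 7 (so min K = 7/4), attained only by arithmetic progressions.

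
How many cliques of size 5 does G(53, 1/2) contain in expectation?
E[# K_5] = C(53, 5) · (1/2)^C(5, 2) = 2869685 / 2^10 ≈ 2802.426758

For each 5-subset S of vertices (there are C(53, 5) = 2869685 such S), let X_S = 1 if S induces a K_5 (all C(5, 2) = 10 edges present). Then P(X_S = 1) = (1/2)^10 = 1/1024. By linearity of expectation, E[# K_5] = C(53, 5) · (1/2)^10 = 2869685 / 1024 ≈ 2802.426758.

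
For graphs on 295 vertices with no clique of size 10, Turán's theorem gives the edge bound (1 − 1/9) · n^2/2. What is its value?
Turán density bound = (8/9) · 295^2/2 = 348100/9 ≈ 38677.7778

Turán's theorem: ex(n, K_{r+1}) is achieved by the complete r-partite Turán graph T(n, r) with parts as balanced as possible, and is at most (1 − 1/r) · n^2/2. For r = 9, n = 295: the density bound is (8/9) · 87025/2 = 348100/9 ≈ 38677.7778. The integer-valued extremum is e(T(295, 9)) = 38677, which is strictly less than the density bound 348100/9 since 9 ∤ 295 (the parts of T(295, 9) cannot all be equal).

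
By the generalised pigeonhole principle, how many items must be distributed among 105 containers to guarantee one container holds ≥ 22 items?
n = (22 − 1)·105 + 1 = 2206

By the generalised pigeonhole principle, to guarantee some box contains ≥ r objects we need more than (r − 1) · k objects total. Threshold: n = (r − 1) · k + 1. With r = 22 and k = 105: n = 21 · 105 + 1 = 2205 + 1 = 2206. For n = 2205 = 21 · 105, we can put exactly 21 objects in every box, avoiding 22 in any single one — so 2206 is tight.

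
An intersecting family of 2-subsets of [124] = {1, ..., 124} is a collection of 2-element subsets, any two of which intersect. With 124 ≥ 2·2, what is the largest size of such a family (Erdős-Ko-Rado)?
max |F| = C(123, 1) = 123

The Erdős-Ko-Rado theorem states: for n ≥ 2k, an intersecting family of k-subsets of an n-element set has size at most C(n − 1, k − 1), with equality for 'star' families {A ⊆ [n] : |A| = k, i ∈ A} (fix an element i). For n = 124, k = 2: C(123, 1) = 123.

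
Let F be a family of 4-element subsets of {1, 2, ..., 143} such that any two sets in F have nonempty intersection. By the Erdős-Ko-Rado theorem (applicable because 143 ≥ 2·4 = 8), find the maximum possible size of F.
max |F| = C(142, 3) = 467180

The Erdős-Ko-Rado theorem states: for n ≥ 2k, an intersecting family of k-subsets of an n-element set has size at most C(n − 1, k − 1), with equality for 'star' families {A ⊆ [n] : |A| = k, i ∈ A} (fix an element i). For n = 143, k = 4: C(142, 3) = 467180.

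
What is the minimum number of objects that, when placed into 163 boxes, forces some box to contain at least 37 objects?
n = (37 − 1)·163 + 1 = 5869

By the generalised pigeonhole principle, to guarantee some box contains ≥ r objects we need more than (r − 1) · k objects total. Threshold: n = (r − 1) · k + 1. With r = 37 and k = 163: n = 36 · 163 + 1 = 5868 + 1 = 5869. For n = 5868 = 36 · 163, we can put exactly 36 objects in every box, avoiding 37 in any single one — so 5869 is tight.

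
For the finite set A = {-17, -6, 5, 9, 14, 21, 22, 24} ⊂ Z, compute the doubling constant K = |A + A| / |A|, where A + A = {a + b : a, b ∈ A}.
K = |A + A| / |A| = 34/8 = 17/4

Enumerate A + A = {a + b : a, b ∈ A}. With |A| = 8, there are |A|^2 = 64 ordered sum pairs; collecting distinct values, A + A = {-34, -23, -12, -8, -3, -1, 3, 4, 5, 7, 8, 10, 14, 15, 16, 18, 19, 23, 26, 27, 28, 29, 30, 31, 33, 35, 36, 38, 42, 43, 44, 45, 46, 48}, so |A + A| = 34. Thus K = 34/8 = 17/4. For comparison, the minimum possible |A + A| over all 8-element sets is 2·8 − 1 = 15 (so min K = 15/8), attained only by arithmetic progressions.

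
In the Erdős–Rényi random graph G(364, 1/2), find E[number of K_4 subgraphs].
E[# K_4] = C(364, 4) · (1/2)^C(4, 2) = 719469751 / 2^6 = 11241714.859375

For each 4-subset S of vertices (there are C(364, 4) = 719469751 such S), let X_S = 1 if S induces a K_4 (all C(4, 2) = 6 edges present). Then P(X_S = 1) = (1/2)^6 = 1/64. By linearity of expectation, E[# K_4] = C(364, 4) · (1/2)^6 = 719469751 / 64 = 11241714.859375.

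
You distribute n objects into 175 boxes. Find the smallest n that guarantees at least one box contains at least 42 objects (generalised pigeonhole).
n = (42 − 1)·175 + 1 = 7176

By the generalised pigeonhole principle, to guarantee some box contains ≥ r objects we need more than (r − 1) · k objects total. Threshold: n = (r − 1) · k + 1. With r = 42 and k = 175: n = 41 · 175 + 1 = 7175 + 1 = 7176. For n = 7175 = 41 · 175, we can put exactly 41 objects in every box, avoiding 42 in any single one — so 7176 is tight.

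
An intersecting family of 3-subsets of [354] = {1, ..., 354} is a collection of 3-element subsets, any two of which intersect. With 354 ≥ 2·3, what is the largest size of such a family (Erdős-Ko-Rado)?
max |F| = C(353, 2) = 62128

The Erdős-Ko-Rado theorem states: for n ≥ 2k, an intersecting family of k-subsets of an n-element set has size at most C(n − 1, k − 1), with equality for 'star' families {A ⊆ [n] : |A| = k, i ∈ A} (fix an element i). For n = 354, k = 3: C(353, 2) = 62128.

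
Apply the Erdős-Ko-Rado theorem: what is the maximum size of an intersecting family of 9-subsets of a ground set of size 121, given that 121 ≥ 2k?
max |F| = C(120, 8) = 840261910995

The Erdős-Ko-Rado theorem states: for n ≥ 2k, an intersecting family of k-subsets of an n-element set has size at most C(n − 1, k − 1), with equality for 'star' families {A ⊆ [n] : |A| = k, i ∈ A} (fix an element i). For n = 121, k = 9: C(120, 8) = 840261910995.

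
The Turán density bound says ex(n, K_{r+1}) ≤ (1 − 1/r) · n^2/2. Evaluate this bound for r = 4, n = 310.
Turán density bound = (3/4) · 310^2/2 = 72075/2 ≈ 36037.5

Turán's theorem: ex(n, K_{r+1}) is achieved by the complete r-partite Turán graph T(n, r) with parts as balanced as possible, and is at most (1 − 1/r) · n^2/2. For r = 4, n = 310: the density bound is (3/4) · 96100/2 = 72075/2 ≈ 36037.5. The integer-valued extremum is e(T(310, 4)) = 36037, which is strictly less than the density bound 72075/2 since 4 ∤ 310 (the parts of T(310, 4) cannot all be equal).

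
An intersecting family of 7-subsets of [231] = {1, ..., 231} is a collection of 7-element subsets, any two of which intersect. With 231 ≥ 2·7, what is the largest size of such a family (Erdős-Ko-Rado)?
max |F| = C(230, 6) = 192522939225

The Erdős-Ko-Rado theorem states: for n ≥ 2k, an intersecting family of k-subsets of an n-element set has size at most C(n − 1, k − 1), with equality for 'star' families {A ⊆ [n] : |A| = k, i ∈ A} (fix an element i). For n = 231, k = 7: C(230, 6) = 192522939225.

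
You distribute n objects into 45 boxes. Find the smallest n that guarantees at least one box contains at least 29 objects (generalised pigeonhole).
n = (29 − 1)·45 + 1 = 1261

By the generalised pigeonhole principle, to guarantee some box contains ≥ r objects we need more than (r − 1) · k objects total. Threshold: n = (r − 1) · k + 1. With r = 29 and k = 45: n = 28 · 45 + 1 = 1260 + 1 = 1261. For n = 1260 = 28 · 45, we can put exactly 28 objects in every box, avoiding 29 in any single one — so 1261 is tight.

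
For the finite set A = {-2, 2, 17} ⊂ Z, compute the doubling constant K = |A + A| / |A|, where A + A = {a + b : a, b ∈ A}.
K = |A + A| / |A| = 6/3 = 2

Enumerate A + A = {a + b : a, b ∈ A}. With |A| = 3, there are |A|^2 = 9 ordered sum pairs; collecting distinct values, A + A = {-4, 0, 4, 15, 19, 34}, so |A + A| = 6. Thus K = 6/3 = 2. For comparison, the minimum possible |A + A| over all 3-element sets is 2·3 − 1 = 5 (so min K = 5/3), attained only by arithmetic progressions.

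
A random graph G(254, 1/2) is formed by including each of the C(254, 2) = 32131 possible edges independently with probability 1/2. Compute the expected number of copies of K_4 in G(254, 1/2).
E[# K_4] = C(254, 4) · (1/2)^C(4, 2) = 169362501 / 2^6 = 2646289.078125

For each 4-subset S of vertices (there are C(254, 4) = 169362501 such S), let X_S = 1 if S induces a K_4 (all C(4, 2) = 6 edges present). Then P(X_S = 1) = (1/2)^6 = 1/64. By linearity of expectation, E[# K_4] = C(254, 4) · (1/2)^6 = 169362501 / 64 = 2646289.078125.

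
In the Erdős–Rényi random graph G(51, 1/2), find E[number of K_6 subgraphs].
E[# K_6] = C(51, 6) · (1/2)^C(6, 2) = 18009460 / 2^15 = 4502365/8192 ≈ 549.605103

For each 6-subset S of vertices (there are C(51, 6) = 18009460 such S), let X_S = 1 if S induces a K_6 (all C(6, 2) = 15 edges present). Then P(X_S = 1) = (1/2)^15 = 1/32768. By linearity of expectation, E[# K_6] = C(51, 6) · (1/2)^15 = 18009460 / 32768 = 4502365/8192 ≈ 549.605103.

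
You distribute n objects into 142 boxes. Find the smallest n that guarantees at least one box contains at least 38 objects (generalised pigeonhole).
n = (38 − 1)·142 + 1 = 5255

By the generalised pigeonhole principle, to guarantee some box contains ≥ r objects we need more than (r − 1) · k objects total. Threshold: n = (r − 1) · k + 1. With r = 38 and k = 142: n = 37 · 142 + 1 = 5254 + 1 = 5255. For n = 5254 = 37 · 142, we can put exactly 37 objects in every box, avoiding 38 in any single one — so 5255 is tight.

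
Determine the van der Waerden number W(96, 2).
W(96, 2) = 96 + 1 = 97

A 2-term AP is any pair of integers, so a monochromatic 2-AP exists iff some colour is used at least twice. With 96 colours, the colouring i ↦ i on {1, ..., 96} uses each colour once, avoiding any monochromatic pair, so W(96, 2) > 96. For {1, ..., 97}, pigeonhole forces two integers of the same colour, which form a monochromatic 2-AP. Hence W(96, 2) = 97.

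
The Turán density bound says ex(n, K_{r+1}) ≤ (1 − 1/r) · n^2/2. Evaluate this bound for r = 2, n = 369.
Turán density bound = (1/2) · 369^2/2 = 136161/4 ≈ 34040.25

Turán's theorem: ex(n, K_{r+1}) is achieved by the complete r-partite Turán graph T(n, r) with parts as balanced as possible, and is at most (1 − 1/r) · n^2/2. For r = 2, n = 369: the density bound is (1/2) · 136161/2 = 136161/4 ≈ 34040.25. The integer-valued extremum is e(T(369, 2)) = 34040, which is strictly less than the density bound 136161/4 since 2 ∤ 369 (the parts of T(369, 2) cannot all be equal).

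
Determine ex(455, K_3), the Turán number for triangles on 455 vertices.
ex(455, K_3) = ⌊455^2/4⌋ = 51756

Mantel (1907): a triangle-free graph on n vertices has at most ⌊n^2/4⌋ edges, with equality for the complete bipartite graph K_{⌊n/2⌋, ⌈n/2⌉}. For n = 455: ⌊455^2/4⌋ = ⌊207025/4⌋ = 51756. The extremal graph is K_{227, 228}, which has 227·228 = 51756 edges.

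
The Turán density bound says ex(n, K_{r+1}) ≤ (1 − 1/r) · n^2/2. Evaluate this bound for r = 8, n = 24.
Turán density bound = (7/8) · 24^2/2 = 252

Turán's theorem: ex(n, K_{r+1}) is achieved by the complete r-partite Turán graph T(n, r) with parts as balanced as possible, and is at most (1 − 1/r) · n^2/2. For r = 8, n = 24: the density bound is (7/8) · 576/2 = 252. Since 8 ∣ 24, the Turán graph T(24, 8) has parts of equal size 3, and its edge count e(T(24, 8)) = 252 attains the density bound exactly.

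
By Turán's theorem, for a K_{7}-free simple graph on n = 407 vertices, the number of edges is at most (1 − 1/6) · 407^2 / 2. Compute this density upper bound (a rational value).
Turán density bound = (5/6) · 407^2/2 = 828245/12 ≈ 69020.4167

Turán's theorem: ex(n, K_{r+1}) is achieved by the complete r-partite Turán graph T(n, r) with parts as balanced as possible, and is at most (1 − 1/r) · n^2/2. For r = 6, n = 407: the density bound is (5/6) · 165649/2 = 828245/12 ≈ 69020.4167. The integer-valued extremum is e(T(407, 6)) = 69020, which is strictly less than the density bound 828245/12 since 6 ∤ 407 (the parts of T(407, 6) cannot all be equal).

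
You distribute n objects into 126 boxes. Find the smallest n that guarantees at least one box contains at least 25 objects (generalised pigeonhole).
n = (25 − 1)·126 + 1 = 3025

By the generalised pigeonhole principle, to guarantee some box contains ≥ r objects we need more than (r − 1) · k objects total. Threshold: n = (r − 1) · k + 1. With r = 25 and k = 126: n = 24 · 126 + 1 = 3024 + 1 = 3025. For n = 3024 = 24 · 126, we can put exactly 24 objects in every box, avoiding 25 in any single one — so 3025 is tight.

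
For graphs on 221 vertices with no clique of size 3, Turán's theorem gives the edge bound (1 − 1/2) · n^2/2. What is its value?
Turán density bound = (1/2) · 221^2/2 = 48841/4 ≈ 12210.25

Turán's theorem: ex(n, K_{r+1}) is achieved by the complete r-partite Turán graph T(n, r) with parts as balanced as possible, and is at most (1 − 1/r) · n^2/2. For r = 2, n = 221: the density bound is (1/2) · 48841/2 = 48841/4 ≈ 12210.25. The integer-valued extremum is e(T(221, 2)) = 12210, which is strictly less than the density bound 48841/4 since 2 ∤ 221 (the parts of T(221, 2) cannot all be equal).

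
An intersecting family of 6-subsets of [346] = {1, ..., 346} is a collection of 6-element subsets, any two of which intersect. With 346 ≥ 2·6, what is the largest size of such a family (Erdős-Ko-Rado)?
max |F| = C(345, 5) = 39561331194

The Erdős-Ko-Rado theorem states: for n ≥ 2k, an intersecting family of k-subsets of an n-element set has size at most C(n − 1, k − 1), with equality for 'star' families {A ⊆ [n] : |A| = k, i ∈ A} (fix an element i). For n = 346, k = 6: C(345, 5) = 39561331194.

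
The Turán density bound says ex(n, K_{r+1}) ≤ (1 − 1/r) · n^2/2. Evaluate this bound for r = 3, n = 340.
Turán density bound = (2/3) · 340^2/2 = 115600/3 ≈ 38533.3333

Turán's theorem: ex(n, K_{r+1}) is achieved by the complete r-partite Turán graph T(n, r) with parts as balanced as possible, and is at most (1 − 1/r) · n^2/2. For r = 3, n = 340: the density bound is (2/3) · 115600/2 = 115600/3 ≈ 38533.3333. The integer-valued extremum is e(T(340, 3)) = 38533, which is strictly less than the density bound 115600/3 since 3 ∤ 340 (the parts of T(340, 3) cannot all be equal).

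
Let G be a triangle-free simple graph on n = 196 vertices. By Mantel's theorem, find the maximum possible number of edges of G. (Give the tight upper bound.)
ex(196, K_3) = ⌊196^2/4⌋ = 9604

Mantel (1907): a triangle-free graph on n vertices has at most ⌊n^2/4⌋ edges, with equality for the complete bipartite graph K_{⌊n/2⌋, ⌈n/2⌉}. For n = 196: ⌊196^2/4⌋ = ⌊38416/4⌋ = 9604. The extremal graph is K_{98, 98}, which has 98·98 = 9604 edges.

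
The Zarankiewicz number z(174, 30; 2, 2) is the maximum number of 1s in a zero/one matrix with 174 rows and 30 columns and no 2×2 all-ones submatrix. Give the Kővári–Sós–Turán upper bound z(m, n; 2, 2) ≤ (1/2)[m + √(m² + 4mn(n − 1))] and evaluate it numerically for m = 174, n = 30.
z(174, 30; 2, 2) ≤ (1/2)[174 + √(174² + 4·174·30·29)] = (1/2)[174 + √635796] = 485.6841

Kővári–Sós–Turán: let r_1, ..., r_174 be the row sums and z = Σ r_i the total number of 1s. Each pair of columns can share at most one row with both entries 1 (else a 2×2 all-ones block appears), so Σ_i C(r_i, 2) ≤ C(30, 2) = 435. By convexity Σ_i C(r_i, 2) ≥ 174·C(z/174, 2) = z(z − 174)/(2·174), giving z² − 174z − 174·30·29 ≤ 0 and hence z ≤ (1/2)[174 + √(30276 + 4·151380)] = (1/2)[174 + √635796] ≈ (1/2)(174 + 797.3682) = 485.6841.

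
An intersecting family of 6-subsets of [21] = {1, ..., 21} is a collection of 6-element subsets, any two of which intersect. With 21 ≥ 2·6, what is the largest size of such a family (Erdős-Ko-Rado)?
max |F| = C(20, 5) = 15504

Erdős-Ko-Rado (1961): when n ≥ 2k, max |F| = C(n−1, k−1). The bound is attained by the star {A : i ∈ A} for any fixed i ∈ [n]. Here C(21−1, 6−1) = C(20, 5) = 15504.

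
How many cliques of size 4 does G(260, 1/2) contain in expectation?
E[# K_4] = C(260, 4) · (1/2)^C(4, 2) = 186043585 / 2^6 = 2906931.015625

For each 4-subset S of vertices (there are C(260, 4) = 186043585 such S), let X_S = 1 if S induces a K_4 (all C(4, 2) = 6 edges present). Then P(X_S = 1) = (1/2)^6 = 1/64. By linearity of expectation, E[# K_4] = C(260, 4) · (1/2)^6 = 186043585 / 64 = 2906931.015625.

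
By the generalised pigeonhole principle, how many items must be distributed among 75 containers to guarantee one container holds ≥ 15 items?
n = (15 − 1)·75 + 1 = 1051

By the generalised pigeonhole principle, to guarantee some box contains ≥ r objects we need more than (r − 1) · k objects total. Threshold: n = (r − 1) · k + 1. With r = 15 and k = 75: n = 14 · 75 + 1 = 1050 + 1 = 1051. For n = 1050 = 14 · 75, we can put exactly 14 objects in every box, avoiding 15 in any single one — so 1051 is tight.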